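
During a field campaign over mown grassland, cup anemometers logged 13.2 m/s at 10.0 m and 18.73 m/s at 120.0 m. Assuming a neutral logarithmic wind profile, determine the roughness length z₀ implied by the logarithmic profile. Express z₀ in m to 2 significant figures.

z₀ ≈ 0.027 m

Log law: V(z) ∝ ln(z/z₀). With r = V₁/V₂ = 13.2/18.73 = 0.70475,
r · ln(z₂/z₀) = ln(z₁/z₀) ⇒ ln z₀ = (ln z₁ − r·ln z₂)/(1 − r)
ln z₀ = (2.30259 − 0.70475×4.78749) / 0.29525 = -3.6288
z₀ = exp(-3.6288) = 0.02655 m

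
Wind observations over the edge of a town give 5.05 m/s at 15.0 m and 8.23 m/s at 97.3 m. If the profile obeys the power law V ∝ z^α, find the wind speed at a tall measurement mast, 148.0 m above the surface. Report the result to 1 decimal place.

9.2 m/s

First find α: α = ln(V₂/V₁)/ln(z₂/z₁) = ln(8.23/5.05)/ln(97.3/15.0) = 0.48840/1.86975 = 0.2612
Extrapolate from 97.3 m to 148.0 m: V₃ = 8.23 × (148.0/97.3)^0.2612 = 8.23 × 1.1158 = 9.1829 m/s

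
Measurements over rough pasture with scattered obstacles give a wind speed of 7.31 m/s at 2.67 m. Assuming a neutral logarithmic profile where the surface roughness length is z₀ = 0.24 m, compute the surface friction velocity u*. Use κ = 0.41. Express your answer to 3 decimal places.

Log law: V(z) = (u*/κ) · ln(z/z₀) ⇒ u* = κ · V / ln(z/z₀)
u* = 0.41 × 7.31 / ln(2.67/0.24) = 0.41 × 7.31 / 2.4092
   = 2.9971 / 2.4092 = 1.2440 m/s

u* ≈ 1.244 m/s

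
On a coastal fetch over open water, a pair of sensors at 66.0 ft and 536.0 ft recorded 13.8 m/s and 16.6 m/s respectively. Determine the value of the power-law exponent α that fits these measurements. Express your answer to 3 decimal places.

α ≈ 0.088

Power law: V₂/V₁ = (z₂/z₁)^α ⇒ α = ln(V₂/V₁) / ln(z₂/z₁)
α = ln(16.6/13.8) / ln(536.0/66.0) = ln(1.2029) / ln(8.1212)
  = 0.18473 / 2.09448 = 0.08820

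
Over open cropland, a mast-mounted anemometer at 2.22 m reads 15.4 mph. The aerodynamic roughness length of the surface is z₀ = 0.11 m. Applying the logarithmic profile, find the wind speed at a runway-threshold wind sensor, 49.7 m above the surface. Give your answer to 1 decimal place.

31.3 mph

Log law: V(z) ∝ ln(z/z₀), so V₂/V₁ = ln(z₂/z₀) / ln(z₁/z₀).
ln(49.7/0.11) = 6.1133, ln(2.22/0.11) = 3.0048
V₂ = 15.4 × 6.1133/3.0048 = 15.4 × 2.0345 = 31.3316 mph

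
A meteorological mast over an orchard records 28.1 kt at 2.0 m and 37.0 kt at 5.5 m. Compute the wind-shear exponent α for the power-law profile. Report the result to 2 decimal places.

α ≈ 0.27

Power law: V₂/V₁ = (z₂/z₁)^α ⇒ α = ln(V₂/V₁) / ln(z₂/z₁)
α = ln(37.0/28.1) / ln(5.5/2.0) = ln(1.3167) / ln(2.7500)
  = 0.27515 / 1.01160 = 0.27199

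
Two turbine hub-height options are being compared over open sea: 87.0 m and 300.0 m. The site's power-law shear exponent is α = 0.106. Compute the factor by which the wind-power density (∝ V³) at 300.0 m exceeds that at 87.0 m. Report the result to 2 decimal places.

Speed ratio: V_B/V_A = (z_B/z_A)^α = (300.0/87.0)^0.106 = (3.4483)^0.106 = 1.14021
Power-density ratio: P_B/P_A = (V_B/V_A)³ = (1.14021)³ = 1.48237

1.48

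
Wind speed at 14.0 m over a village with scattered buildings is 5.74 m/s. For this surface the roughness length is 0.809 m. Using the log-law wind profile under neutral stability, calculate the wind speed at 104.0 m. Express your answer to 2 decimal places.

9.78 m/s

Log law: V(z) ∝ ln(z/z₀), so V₂/V₁ = ln(z₂/z₀) / ln(z₁/z₀).
ln(104.0/0.809) = 4.8563, ln(14.0/0.809) = 2.8510
V₂ = 5.74 × 4.8563/2.8510 = 5.74 × 1.7034 = 9.7774 m/s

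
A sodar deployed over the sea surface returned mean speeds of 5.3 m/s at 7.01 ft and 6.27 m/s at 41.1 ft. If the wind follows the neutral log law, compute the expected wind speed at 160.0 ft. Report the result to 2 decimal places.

7.02 m/s

Log law: V ∝ ln(z/z₀). From the pair, with r = V₁/V₂ = 0.84530,
ln z₀ = (ln z₁ − r·ln z₂)/(1 − r) = (1.9473 − 0.84530×3.7160)/0.15470 = -7.7165 → z₀ = 0.0004454 ft
V₃ = V₁ · ln(z₃/z₀)/ln(z₁/z₀) = 5.3 × 12.7917/9.6639 = 7.0154 m/s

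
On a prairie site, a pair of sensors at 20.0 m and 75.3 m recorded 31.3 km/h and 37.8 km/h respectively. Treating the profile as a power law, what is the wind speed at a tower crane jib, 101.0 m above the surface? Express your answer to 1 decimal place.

First find α: α = ln(V₂/V₁)/ln(z₂/z₁) = ln(37.8/31.3)/ln(75.3/20.0) = 0.18869/1.32575 = 0.1423
Extrapolate from 75.3 m to 101.0 m: V₃ = 37.8 × (101.0/75.3)^0.1423 = 37.8 × 1.0427 = 39.4133 km/h

39.4 km/h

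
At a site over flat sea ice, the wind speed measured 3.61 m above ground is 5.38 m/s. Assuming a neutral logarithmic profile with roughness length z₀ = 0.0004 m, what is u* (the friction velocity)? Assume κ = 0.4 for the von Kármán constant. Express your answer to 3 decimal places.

u* ≈ 0.236 m/s

Log law: V(z) = (u*/κ) · ln(z/z₀) ⇒ u* = κ · V / ln(z/z₀)
u* = 0.4 × 5.38 / ln(3.61/0.0004) = 0.4 × 5.38 / 9.1078
   = 2.1520 / 9.1078 = 0.2363 m/s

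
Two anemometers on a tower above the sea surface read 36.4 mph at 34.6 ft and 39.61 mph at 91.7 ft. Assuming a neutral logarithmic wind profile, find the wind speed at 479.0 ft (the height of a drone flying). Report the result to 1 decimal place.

45.1 mph

Log law: V ∝ ln(z/z₀). From the pair, with r = V₁/V₂ = 0.91896,
ln z₀ = (ln z₁ − r·ln z₂)/(1 − r) = (3.5439 − 0.91896×4.5185)/0.08104 = -7.5085 → z₀ = 0.0005484 ft
V₃ = V₁ · ln(z₃/z₀)/ln(z₁/z₀) = 36.4 × 13.6802/11.0523 = 45.0546 mph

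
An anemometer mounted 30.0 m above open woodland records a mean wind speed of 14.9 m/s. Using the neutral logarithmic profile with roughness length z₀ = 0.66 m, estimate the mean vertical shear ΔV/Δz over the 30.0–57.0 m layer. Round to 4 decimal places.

0.0928 m/s/m

Log law: V₂ = V₁ · ln(z₂/z₀)/ln(z₁/z₀) = 14.9 × 4.4586/3.8167 = 17.4057 m/s
ΔV/Δz = (17.4057 − 14.9)/(57.0 − 30.0) = 2.5057/27.0000 = 0.09280 m/s/m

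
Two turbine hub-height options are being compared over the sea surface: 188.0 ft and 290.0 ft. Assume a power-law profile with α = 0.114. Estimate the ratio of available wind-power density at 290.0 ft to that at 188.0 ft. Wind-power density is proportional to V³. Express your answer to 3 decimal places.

Speed ratio: V_B/V_A = (z_B/z_A)^α = (290.0/188.0)^0.114 = (1.5426)^0.114 = 1.05065
Power-density ratio: P_B/P_A = (V_B/V_A)³ = (1.05065)³ = 1.15979

1.160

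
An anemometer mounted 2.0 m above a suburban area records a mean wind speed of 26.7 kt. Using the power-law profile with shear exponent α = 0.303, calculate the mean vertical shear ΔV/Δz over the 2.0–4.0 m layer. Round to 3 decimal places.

3.120 kt/m

Power law: V₂ = V₁ · (z₂/z₁)^α = 26.7 × (2.0000)^0.303 = 32.9400 kt
ΔV/Δz = (32.9400 − 26.7)/(4.0 − 2.0) = 6.2400/2.0000 = 3.11999 kt/m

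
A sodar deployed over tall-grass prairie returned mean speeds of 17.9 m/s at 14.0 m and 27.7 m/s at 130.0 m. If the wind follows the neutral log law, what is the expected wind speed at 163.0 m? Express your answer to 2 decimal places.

28.69 m/s

Log law: V ∝ ln(z/z₀). From the pair, with r = V₁/V₂ = 0.64621,
ln z₀ = (ln z₁ − r·ln z₂)/(1 − r) = (2.6391 − 0.64621×4.8675)/0.35379 = -1.4313 → z₀ = 0.2390 m
V₃ = V₁ · ln(z₃/z₀)/ln(z₁/z₀) = 17.9 × 6.5251/4.0704 = 28.6948 m/s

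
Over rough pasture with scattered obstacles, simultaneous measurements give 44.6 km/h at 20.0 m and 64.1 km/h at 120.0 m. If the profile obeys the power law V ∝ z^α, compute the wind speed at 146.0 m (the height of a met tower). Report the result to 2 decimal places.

66.70 km/h

First find α: α = ln(V₂/V₁)/ln(z₂/z₁) = ln(64.1/44.6)/ln(120.0/20.0) = 0.36271/1.79176 = 0.2024
Extrapolate from 120.0 m to 146.0 m: V₃ = 64.1 × (146.0/120.0)^0.2024 = 64.1 × 1.0405 = 66.6960 km/h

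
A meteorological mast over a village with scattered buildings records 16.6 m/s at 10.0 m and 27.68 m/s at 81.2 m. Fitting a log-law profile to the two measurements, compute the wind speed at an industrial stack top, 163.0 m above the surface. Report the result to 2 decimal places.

31.37 m/s

Log law: V ∝ ln(z/z₀). From the pair, with r = V₁/V₂ = 0.59971,
ln z₀ = (ln z₁ − r·ln z₂)/(1 − r) = (2.3026 − 0.59971×4.3969)/0.40029 = -0.8351 → z₀ = 0.4338 m
V₃ = V₁ · ln(z₃/z₀)/ln(z₁/z₀) = 16.6 × 5.9289/3.1377 = 31.3666 m/s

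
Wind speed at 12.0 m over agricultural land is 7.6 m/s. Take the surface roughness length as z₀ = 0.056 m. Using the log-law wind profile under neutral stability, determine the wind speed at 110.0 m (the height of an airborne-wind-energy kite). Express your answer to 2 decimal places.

Log law: V(z) ∝ ln(z/z₀), so V₂/V₁ = ln(z₂/z₀) / ln(z₁/z₀).
ln(110.0/0.056) = 7.5829, ln(12.0/0.056) = 5.3673
V₂ = 7.6 × 7.5829/5.3673 = 7.6 × 1.4128 = 10.7372 m/s

10.74 m/s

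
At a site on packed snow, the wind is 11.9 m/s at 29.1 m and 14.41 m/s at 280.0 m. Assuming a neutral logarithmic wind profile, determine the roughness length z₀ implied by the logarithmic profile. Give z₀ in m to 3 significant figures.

Log law: V(z) ∝ ln(z/z₀). With r = V₁/V₂ = 11.9/14.41 = 0.82582,
r · ln(z₂/z₀) = ln(z₁/z₀) ⇒ ln z₀ = (ln z₁ − r·ln z₂)/(1 − r)
ln z₀ = (3.37074 − 0.82582×5.63479) / 0.17418 = -7.3632
z₀ = exp(-7.3632) = 0.0006342 m

z₀ ≈ 0.000634 m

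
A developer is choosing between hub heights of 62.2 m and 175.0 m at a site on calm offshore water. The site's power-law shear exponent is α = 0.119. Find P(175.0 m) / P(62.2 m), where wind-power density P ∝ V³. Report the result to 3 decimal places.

Speed ratio: V_B/V_A = (z_B/z_A)^α = (175.0/62.2)^0.119 = (2.8135)^0.119 = 1.13099
Power-density ratio: P_B/P_A = (V_B/V_A)³ = (1.13099)³ = 1.44671

1.447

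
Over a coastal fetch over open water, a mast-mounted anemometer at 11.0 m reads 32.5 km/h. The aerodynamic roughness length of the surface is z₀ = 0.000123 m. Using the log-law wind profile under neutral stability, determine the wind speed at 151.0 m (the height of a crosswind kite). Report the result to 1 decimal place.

Log law: V(z) ∝ ln(z/z₀), so V₂/V₁ = ln(z₂/z₀) / ln(z₁/z₀).
ln(151.0/0.000123) = 14.0206, ln(11.0/0.000123) = 11.4012
V₂ = 32.5 × 14.0206/11.4012 = 32.5 × 1.2297 = 39.9667 km/h

40.0 km/h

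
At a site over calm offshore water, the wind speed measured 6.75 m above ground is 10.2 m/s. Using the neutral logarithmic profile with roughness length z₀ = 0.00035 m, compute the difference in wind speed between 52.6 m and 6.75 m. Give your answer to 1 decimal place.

Log law: V₂ = V₁ · ln(z₂/z₀)/ln(z₁/z₀) = 10.2 × 11.9203/9.8671 = 12.3224 m/s
ΔV = 12.3224 − 10.2 = 2.1224 m/s

2.1 m/s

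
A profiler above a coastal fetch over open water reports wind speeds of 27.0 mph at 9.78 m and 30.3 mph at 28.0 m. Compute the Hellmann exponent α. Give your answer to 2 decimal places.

α ≈ 0.11

Power law: V₂/V₁ = (z₂/z₁)^α ⇒ α = ln(V₂/V₁) / ln(z₂/z₁)
α = ln(30.3/27.0) / ln(28.0/9.78) = ln(1.1222) / ln(2.8630)
  = 0.11531 / 1.05187 = 0.10963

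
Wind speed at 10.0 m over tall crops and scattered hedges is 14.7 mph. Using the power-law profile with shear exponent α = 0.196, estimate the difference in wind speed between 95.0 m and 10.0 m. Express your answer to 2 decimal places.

8.15 mph

Power law: V₂ = V₁ · (z₂/z₁)^α = 14.7 × (9.5000)^0.196 = 22.8534 mph
ΔV = 22.8534 − 14.7 = 8.1534 mph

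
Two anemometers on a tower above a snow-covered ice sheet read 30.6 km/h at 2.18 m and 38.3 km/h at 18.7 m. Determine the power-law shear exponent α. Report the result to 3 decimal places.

α ≈ 0.104

Power law: V₂/V₁ = (z₂/z₁)^α ⇒ α = ln(V₂/V₁) / ln(z₂/z₁)
α = ln(38.3/30.6) / ln(18.7/2.18) = ln(1.2516) / ln(8.5780)
  = 0.22445 / 2.14920 = 0.10443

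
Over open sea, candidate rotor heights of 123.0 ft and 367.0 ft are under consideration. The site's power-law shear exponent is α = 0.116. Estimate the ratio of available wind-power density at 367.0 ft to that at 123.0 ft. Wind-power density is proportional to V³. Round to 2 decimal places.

Speed ratio: V_B/V_A = (z_B/z_A)^α = (367.0/123.0)^0.116 = (2.9837)^0.116 = 1.13520
Power-density ratio: P_B/P_A = (V_B/V_A)³ = (1.13520)³ = 1.46291

1.46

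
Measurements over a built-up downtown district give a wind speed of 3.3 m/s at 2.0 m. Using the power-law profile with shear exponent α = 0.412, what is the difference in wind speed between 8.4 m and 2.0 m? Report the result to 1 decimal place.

2.7 m/s

Power law: V₂ = V₁ · (z₂/z₁)^α = 3.3 × (4.2000)^0.412 = 5.9606 m/s
ΔV = 5.9606 − 3.3 = 2.6606 m/s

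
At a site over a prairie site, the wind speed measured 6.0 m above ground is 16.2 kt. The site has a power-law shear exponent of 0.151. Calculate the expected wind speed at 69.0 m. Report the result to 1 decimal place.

Power-law profile: V₂ = V₁ · (z₂/z₁)^α
V₂ = 16.2 × (69.0/6.0)^0.151 = 16.2 × (11.5000)^0.151
    = 16.2 × 1.4460 = 23.4250 kt

23.4 kt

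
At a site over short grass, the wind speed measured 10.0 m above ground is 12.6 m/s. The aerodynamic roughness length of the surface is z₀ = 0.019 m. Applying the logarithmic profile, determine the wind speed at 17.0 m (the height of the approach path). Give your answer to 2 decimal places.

13.67 m/s

Log law: V(z) ∝ ln(z/z₀), so V₂/V₁ = ln(z₂/z₀) / ln(z₁/z₀).
ln(17.0/0.019) = 6.7965, ln(10.0/0.019) = 6.2659
V₂ = 12.6 × 6.7965/6.2659 = 12.6 × 1.0847 = 13.6670 m/s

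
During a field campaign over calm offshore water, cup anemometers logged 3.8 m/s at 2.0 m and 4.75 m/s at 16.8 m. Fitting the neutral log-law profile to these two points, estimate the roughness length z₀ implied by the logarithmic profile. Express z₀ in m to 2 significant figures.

Log law: V(z) ∝ ln(z/z₀). With r = V₁/V₂ = 3.8/4.75 = 0.80000,
r · ln(z₂/z₀) = ln(z₁/z₀) ⇒ ln z₀ = (ln z₁ − r·ln z₂)/(1 − r)
ln z₀ = (0.69315 − 0.80000×2.82138) / 0.20000 = -7.8198
z₀ = exp(-7.8198) = 0.0004017 m

z₀ ≈ 0.00040 m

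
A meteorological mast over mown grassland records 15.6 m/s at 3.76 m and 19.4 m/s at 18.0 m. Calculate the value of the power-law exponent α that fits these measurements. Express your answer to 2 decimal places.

α ≈ 0.14

Power law: V₂/V₁ = (z₂/z₁)^α ⇒ α = ln(V₂/V₁) / ln(z₂/z₁)
α = ln(19.4/15.6) / ln(18.0/3.76) = ln(1.2436) / ln(4.7872)
  = 0.21800 / 1.56595 = 0.13921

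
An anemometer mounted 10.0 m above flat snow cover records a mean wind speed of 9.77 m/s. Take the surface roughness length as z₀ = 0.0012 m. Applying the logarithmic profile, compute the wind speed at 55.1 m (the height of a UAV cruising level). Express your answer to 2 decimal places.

Log law: V(z) ∝ ln(z/z₀), so V₂/V₁ = ln(z₂/z₀) / ln(z₁/z₀).
ln(55.1/0.0012) = 10.7346, ln(10.0/0.0012) = 9.0280
V₂ = 9.77 × 10.7346/9.0280 = 9.77 × 1.1890 = 11.6168 m/s

11.62 m/s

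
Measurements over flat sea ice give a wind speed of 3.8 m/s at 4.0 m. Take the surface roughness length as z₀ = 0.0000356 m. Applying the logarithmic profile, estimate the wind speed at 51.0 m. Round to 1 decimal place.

4.6 m/s

Log law: V(z) ∝ ln(z/z₀), so V₂/V₁ = ln(z₂/z₀) / ln(z₁/z₀).
ln(51.0/0.0000356) = 14.1750, ln(4.0/0.0000356) = 11.6295
V₂ = 3.8 × 14.1750/11.6295 = 3.8 × 1.2189 = 4.6318 m/s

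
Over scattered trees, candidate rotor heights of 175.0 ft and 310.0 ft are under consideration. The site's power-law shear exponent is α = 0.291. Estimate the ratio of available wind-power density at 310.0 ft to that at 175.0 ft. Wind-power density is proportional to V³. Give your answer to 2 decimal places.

1.65

Speed ratio: V_B/V_A = (z_B/z_A)^α = (310.0/175.0)^0.291 = (1.7714)^0.291 = 1.18103
Power-density ratio: P_B/P_A = (V_B/V_A)³ = (1.18103)³ = 1.64735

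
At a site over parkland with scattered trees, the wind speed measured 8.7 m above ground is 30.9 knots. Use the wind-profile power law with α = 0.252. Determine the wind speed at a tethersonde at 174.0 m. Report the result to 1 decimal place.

65.7 knots

Power-law profile: V₂ = V₁ · (z₂/z₁)^α
V₂ = 30.9 × (174.0/8.7)^0.252 = 30.9 × (20.0000)^0.252
    = 30.9 × 2.1275 = 65.7382 knots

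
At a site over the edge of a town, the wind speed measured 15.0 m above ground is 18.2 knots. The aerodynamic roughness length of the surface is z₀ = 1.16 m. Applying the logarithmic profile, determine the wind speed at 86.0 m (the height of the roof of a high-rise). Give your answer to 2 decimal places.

Log law: V(z) ∝ ln(z/z₀), so V₂/V₁ = ln(z₂/z₀) / ln(z₁/z₀).
ln(86.0/1.16) = 4.3059, ln(15.0/1.16) = 2.5596
V₂ = 18.2 × 4.3059/2.5596 = 18.2 × 1.6822 = 30.6169 knots

30.62 knots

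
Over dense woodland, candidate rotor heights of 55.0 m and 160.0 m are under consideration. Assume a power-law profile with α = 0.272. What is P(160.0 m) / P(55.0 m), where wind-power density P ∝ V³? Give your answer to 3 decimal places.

Speed ratio: V_B/V_A = (z_B/z_A)^α = (160.0/55.0)^0.272 = (2.9091)^0.272 = 1.33703
Power-density ratio: P_B/P_A = (V_B/V_A)³ = (1.33703)³ = 2.39015

2.390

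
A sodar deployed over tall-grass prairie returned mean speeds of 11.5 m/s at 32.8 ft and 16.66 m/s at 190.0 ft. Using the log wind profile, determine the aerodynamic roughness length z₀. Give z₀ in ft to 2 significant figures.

z₀ ≈ 0.65 ft

Log law: V(z) ∝ ln(z/z₀). With r = V₁/V₂ = 11.5/16.66 = 0.69028,
r · ln(z₂/z₀) = ln(z₁/z₀) ⇒ ln z₀ = (ln z₁ − r·ln z₂)/(1 − r)
ln z₀ = (3.49043 − 0.69028×5.24702) / 0.30972 = -0.4245
z₀ = exp(-0.4245) = 0.6541 ft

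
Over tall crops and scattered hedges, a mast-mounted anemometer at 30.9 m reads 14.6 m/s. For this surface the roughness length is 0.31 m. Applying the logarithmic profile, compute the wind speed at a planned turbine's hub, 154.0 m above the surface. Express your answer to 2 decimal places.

Log law: V(z) ∝ ln(z/z₀), so V₂/V₁ = ln(z₂/z₀) / ln(z₁/z₀).
ln(154.0/0.31) = 6.2081, ln(30.9/0.31) = 4.6019
V₂ = 14.6 × 6.2081/4.6019 = 14.6 × 1.3490 = 19.6958 m/s

19.70 m/s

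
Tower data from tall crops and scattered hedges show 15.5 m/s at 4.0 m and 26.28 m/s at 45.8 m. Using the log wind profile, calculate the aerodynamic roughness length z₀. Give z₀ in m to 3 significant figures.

Log law: V(z) ∝ ln(z/z₀). With r = V₁/V₂ = 15.5/26.28 = 0.58980,
r · ln(z₂/z₀) = ln(z₁/z₀) ⇒ ln z₀ = (ln z₁ − r·ln z₂)/(1 − r)
ln z₀ = (1.38629 − 0.58980×3.82428) / 0.41020 = -2.1192
z₀ = exp(-2.1192) = 0.1201 m

z₀ ≈ 0.120 m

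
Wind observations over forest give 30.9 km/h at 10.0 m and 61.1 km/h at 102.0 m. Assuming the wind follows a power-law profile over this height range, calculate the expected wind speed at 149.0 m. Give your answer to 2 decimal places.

68.29 km/h

First find α: α = ln(V₂/V₁)/ln(z₂/z₁) = ln(61.1/30.9)/ln(102.0/10.0) = 0.68176/2.32239 = 0.2936
Extrapolate from 102.0 m to 149.0 m: V₃ = 61.1 × (149.0/102.0)^0.2936 = 61.1 × 1.1177 = 68.2899 km/h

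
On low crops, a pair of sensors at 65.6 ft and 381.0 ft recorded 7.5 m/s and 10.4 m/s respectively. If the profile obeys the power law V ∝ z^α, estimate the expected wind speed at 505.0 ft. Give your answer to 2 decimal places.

First find α: α = ln(V₂/V₁)/ln(z₂/z₁) = ln(10.4/7.5)/ln(381.0/65.6) = 0.32690/1.75922 = 0.1858
Extrapolate from 381.0 ft to 505.0 ft: V₃ = 10.4 × (505.0/381.0)^0.1858 = 10.4 × 1.0538 = 10.9590 m/s

10.96 m/s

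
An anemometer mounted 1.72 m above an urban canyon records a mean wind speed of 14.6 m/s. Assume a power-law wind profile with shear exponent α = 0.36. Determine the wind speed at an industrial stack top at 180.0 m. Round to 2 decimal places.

Power-law profile: V₂ = V₁ · (z₂/z₁)^α
V₂ = 14.6 × (180.0/1.72)^0.36 = 14.6 × (104.6512)^0.36
    = 14.6 × 5.3347 = 77.8862 m/s

77.89 m/s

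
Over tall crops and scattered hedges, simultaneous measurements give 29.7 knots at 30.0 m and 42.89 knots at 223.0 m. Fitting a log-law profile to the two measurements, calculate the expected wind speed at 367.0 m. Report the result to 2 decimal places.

46.17 knots

Log law: V ∝ ln(z/z₀). From the pair, with r = V₁/V₂ = 0.69247,
ln z₀ = (ln z₁ − r·ln z₂)/(1 − r) = (3.4012 − 0.69247×5.4072)/0.30753 = -1.1157 → z₀ = 0.3277 m
V₃ = V₁ · ln(z₃/z₀)/ln(z₁/z₀) = 29.7 × 7.0210/4.5169 = 46.1658 knots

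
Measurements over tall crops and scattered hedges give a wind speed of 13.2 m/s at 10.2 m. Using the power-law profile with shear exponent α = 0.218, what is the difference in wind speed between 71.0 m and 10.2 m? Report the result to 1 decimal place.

Power law: V₂ = V₁ · (z₂/z₁)^α = 13.2 × (6.9608)^0.218 = 20.1499 m/s
ΔV = 20.1499 − 13.2 = 6.9499 m/s

6.9 m/s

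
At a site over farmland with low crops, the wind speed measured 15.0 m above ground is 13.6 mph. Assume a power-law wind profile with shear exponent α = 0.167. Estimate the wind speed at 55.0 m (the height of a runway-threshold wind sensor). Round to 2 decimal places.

16.90 mph

Power-law profile: V₂ = V₁ · (z₂/z₁)^α
V₂ = 13.6 × (55.0/15.0)^0.167 = 13.6 × (3.6667)^0.167
    = 13.6 × 1.2423 = 16.8955 mph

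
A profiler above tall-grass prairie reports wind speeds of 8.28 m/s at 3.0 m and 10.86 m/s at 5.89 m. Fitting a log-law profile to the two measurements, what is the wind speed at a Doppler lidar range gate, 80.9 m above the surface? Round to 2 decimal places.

Log law: V ∝ ln(z/z₀). From the pair, with r = V₁/V₂ = 0.76243,
ln z₀ = (ln z₁ − r·ln z₂)/(1 − r) = (1.0986 − 0.76243×1.7733)/0.23757 = -1.0665 → z₀ = 0.3442 m
V₃ = V₁ · ln(z₃/z₀)/ln(z₁/z₀) = 8.28 × 5.4597/2.1651 = 20.8793 m/s

20.88 m/s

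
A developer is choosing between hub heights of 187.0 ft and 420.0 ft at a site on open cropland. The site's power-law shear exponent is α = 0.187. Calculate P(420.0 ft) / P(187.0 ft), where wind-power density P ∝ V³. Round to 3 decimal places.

1.574

Speed ratio: V_B/V_A = (z_B/z_A)^α = (420.0/187.0)^0.187 = (2.2460)^0.187 = 1.16336
Power-density ratio: P_B/P_A = (V_B/V_A)³ = (1.16336)³ = 1.57449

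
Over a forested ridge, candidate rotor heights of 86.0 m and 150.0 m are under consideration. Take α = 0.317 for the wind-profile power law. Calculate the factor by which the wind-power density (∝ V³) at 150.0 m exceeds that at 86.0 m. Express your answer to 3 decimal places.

1.697

Speed ratio: V_B/V_A = (z_B/z_A)^α = (150.0/86.0)^0.317 = (1.7442)^0.317 = 1.19285
Power-density ratio: P_B/P_A = (V_B/V_A)³ = (1.19285)³ = 1.69728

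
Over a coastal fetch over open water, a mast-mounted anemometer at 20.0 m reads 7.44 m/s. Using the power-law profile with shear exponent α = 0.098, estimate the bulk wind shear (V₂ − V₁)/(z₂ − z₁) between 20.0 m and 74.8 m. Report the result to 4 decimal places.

Power law: V₂ = V₁ · (z₂/z₁)^α = 7.44 × (3.7400)^0.098 = 8.4667 m/s
ΔV/Δz = (8.4667 − 7.44)/(74.8 − 20.0) = 1.0267/54.8000 = 0.01874 m/s/m

0.0187 m/s/m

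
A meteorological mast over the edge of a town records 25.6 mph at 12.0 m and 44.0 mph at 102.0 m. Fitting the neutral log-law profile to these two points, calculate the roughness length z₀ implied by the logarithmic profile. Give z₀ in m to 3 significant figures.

z₀ ≈ 0.611 m

Log law: V(z) ∝ ln(z/z₀). With r = V₁/V₂ = 25.6/44.0 = 0.58182,
r · ln(z₂/z₀) = ln(z₁/z₀) ⇒ ln z₀ = (ln z₁ − r·ln z₂)/(1 − r)
ln z₀ = (2.48491 − 0.58182×4.62497) / 0.41818 = -0.4926
z₀ = exp(-0.4926) = 0.6110 m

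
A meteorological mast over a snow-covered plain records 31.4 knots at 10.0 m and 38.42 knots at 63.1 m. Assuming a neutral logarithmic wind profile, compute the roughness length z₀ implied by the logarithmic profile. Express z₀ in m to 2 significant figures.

Log law: V(z) ∝ ln(z/z₀). With r = V₁/V₂ = 31.4/38.42 = 0.81728,
r · ln(z₂/z₀) = ln(z₁/z₀) ⇒ ln z₀ = (ln z₁ − r·ln z₂)/(1 − r)
ln z₀ = (2.30259 − 0.81728×4.14472) / 0.18272 = -5.9372
z₀ = exp(-5.9372) = 0.002639 m

z₀ ≈ 0.0026 m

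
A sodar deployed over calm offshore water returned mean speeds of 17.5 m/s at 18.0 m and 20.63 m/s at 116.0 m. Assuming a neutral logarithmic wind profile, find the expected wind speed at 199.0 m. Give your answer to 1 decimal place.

21.5 m/s

Log law: V ∝ ln(z/z₀). From the pair, with r = V₁/V₂ = 0.84828,
ln z₀ = (ln z₁ − r·ln z₂)/(1 − r) = (2.8904 − 0.84828×4.7536)/0.15172 = -7.5270 → z₀ = 0.0005384 m
V₃ = V₁ · ln(z₃/z₀)/ln(z₁/z₀) = 17.5 × 12.8203/10.4174 = 21.5367 m/s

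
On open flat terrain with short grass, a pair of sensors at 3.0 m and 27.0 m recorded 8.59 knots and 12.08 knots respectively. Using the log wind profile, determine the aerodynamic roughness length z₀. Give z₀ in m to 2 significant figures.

Log law: V(z) ∝ ln(z/z₀). With r = V₁/V₂ = 8.59/12.08 = 0.71109,
r · ln(z₂/z₀) = ln(z₁/z₀) ⇒ ln z₀ = (ln z₁ − r·ln z₂)/(1 − r)
ln z₀ = (1.09861 − 0.71109×3.29584) / 0.28891 = -4.3095
z₀ = exp(-4.3095) = 0.01344 m

z₀ ≈ 0.013 m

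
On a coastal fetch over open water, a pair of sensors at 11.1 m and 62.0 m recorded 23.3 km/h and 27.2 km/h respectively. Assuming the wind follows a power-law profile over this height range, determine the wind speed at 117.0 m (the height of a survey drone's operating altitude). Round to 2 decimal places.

First find α: α = ln(V₂/V₁)/ln(z₂/z₁) = ln(27.2/23.3)/ln(62.0/11.1) = 0.15476/1.72019 = 0.0900
Extrapolate from 62.0 m to 117.0 m: V₃ = 27.2 × (117.0/62.0)^0.0900 = 27.2 × 1.0588 = 28.7993 km/h

28.80 km/h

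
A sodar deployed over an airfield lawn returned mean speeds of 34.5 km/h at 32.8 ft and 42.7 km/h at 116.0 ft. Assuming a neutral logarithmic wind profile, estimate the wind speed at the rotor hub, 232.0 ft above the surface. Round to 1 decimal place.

47.2 km/h

Log law: V ∝ ln(z/z₀). From the pair, with r = V₁/V₂ = 0.80796,
ln z₀ = (ln z₁ − r·ln z₂)/(1 − r) = (3.4904 − 0.80796×4.7536)/0.19204 = -1.8241 → z₀ = 0.1614 ft
V₃ = V₁ · ln(z₃/z₀)/ln(z₁/z₀) = 34.5 × 7.2708/5.3145 = 47.1997 km/h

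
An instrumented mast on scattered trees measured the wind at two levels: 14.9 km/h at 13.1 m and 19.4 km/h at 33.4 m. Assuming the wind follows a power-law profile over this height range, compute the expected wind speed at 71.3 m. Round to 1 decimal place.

24.0 km/h

First find α: α = ln(V₂/V₁)/ln(z₂/z₁) = ln(19.4/14.9)/ln(33.4/13.1) = 0.26391/0.93594 = 0.2820
Extrapolate from 33.4 m to 71.3 m: V₃ = 19.4 × (71.3/33.4)^0.2820 = 19.4 × 1.2384 = 24.0253 km/h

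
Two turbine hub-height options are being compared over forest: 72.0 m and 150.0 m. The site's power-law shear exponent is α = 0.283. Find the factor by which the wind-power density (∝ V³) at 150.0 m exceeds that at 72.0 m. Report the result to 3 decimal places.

1.865

Speed ratio: V_B/V_A = (z_B/z_A)^α = (150.0/72.0)^0.283 = (2.0833)^0.283 = 1.23086
Power-density ratio: P_B/P_A = (V_B/V_A)³ = (1.23086)³ = 1.86477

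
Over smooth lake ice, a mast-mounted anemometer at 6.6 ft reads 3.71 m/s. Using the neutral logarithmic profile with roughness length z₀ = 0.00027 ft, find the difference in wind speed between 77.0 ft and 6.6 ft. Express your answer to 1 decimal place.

Log law: V₂ = V₁ · ln(z₂/z₀)/ln(z₁/z₀) = 3.71 × 12.5609/10.1042 = 4.6121 m/s
ΔV = 4.6121 − 3.71 = 0.9021 m/s

0.9 m/s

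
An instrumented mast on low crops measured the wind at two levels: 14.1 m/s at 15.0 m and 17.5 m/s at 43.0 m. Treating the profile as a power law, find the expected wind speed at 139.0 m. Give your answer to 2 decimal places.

22.26 m/s

First find α: α = ln(V₂/V₁)/ln(z₂/z₁) = ln(17.5/14.1)/ln(43.0/15.0) = 0.21603/1.05315 = 0.2051
Extrapolate from 43.0 m to 139.0 m: V₃ = 17.5 × (139.0/43.0)^0.2051 = 17.5 × 1.2721 = 22.2617 m/s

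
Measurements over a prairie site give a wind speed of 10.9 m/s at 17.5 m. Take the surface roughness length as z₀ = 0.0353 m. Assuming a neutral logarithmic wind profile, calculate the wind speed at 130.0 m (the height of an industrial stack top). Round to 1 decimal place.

14.4 m/s

Log law: V(z) ∝ ln(z/z₀), so V₂/V₁ = ln(z₂/z₀) / ln(z₁/z₀).
ln(130.0/0.0353) = 8.2114, ln(17.5/0.0353) = 6.2061
V₂ = 10.9 × 8.2114/6.2061 = 10.9 × 1.3231 = 14.4221 m/s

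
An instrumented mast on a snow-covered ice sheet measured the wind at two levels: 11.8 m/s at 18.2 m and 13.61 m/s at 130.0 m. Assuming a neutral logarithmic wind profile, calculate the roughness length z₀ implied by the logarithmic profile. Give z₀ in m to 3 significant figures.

z₀ ≈ 0.0000494 m

Log law: V(z) ∝ ln(z/z₀). With r = V₁/V₂ = 11.8/13.61 = 0.86701,
r · ln(z₂/z₀) = ln(z₁/z₀) ⇒ ln z₀ = (ln z₁ − r·ln z₂)/(1 − r)
ln z₀ = (2.90142 − 0.86701×4.86753) / 0.13299 = -9.9163
z₀ = exp(-9.9163) = 0.00004936 m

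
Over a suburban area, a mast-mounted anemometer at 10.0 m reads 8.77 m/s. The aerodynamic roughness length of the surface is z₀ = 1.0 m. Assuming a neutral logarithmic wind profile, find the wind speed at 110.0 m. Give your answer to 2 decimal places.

17.90 m/s

Log law: V(z) ∝ ln(z/z₀), so V₂/V₁ = ln(z₂/z₀) / ln(z₁/z₀).
ln(110.0/1.0) = 4.7005, ln(10.0/1.0) = 2.3026
V₂ = 8.77 × 4.7005/2.3026 = 8.77 × 2.0414 = 17.9030 m/s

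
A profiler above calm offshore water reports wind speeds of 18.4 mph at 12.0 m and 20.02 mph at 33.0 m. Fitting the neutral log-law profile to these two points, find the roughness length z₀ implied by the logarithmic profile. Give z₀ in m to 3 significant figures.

Log law: V(z) ∝ ln(z/z₀). With r = V₁/V₂ = 18.4/20.02 = 0.91908,
r · ln(z₂/z₀) = ln(z₁/z₀) ⇒ ln z₀ = (ln z₁ − r·ln z₂)/(1 − r)
ln z₀ = (2.48491 − 0.91908×3.49651) / 0.08092 = -9.0049
z₀ = exp(-9.0049) = 0.0001228 m

z₀ ≈ 0.000123 m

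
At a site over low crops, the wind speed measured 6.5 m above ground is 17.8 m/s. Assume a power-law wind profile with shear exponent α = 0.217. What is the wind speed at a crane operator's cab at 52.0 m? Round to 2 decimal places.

Power-law profile: V₂ = V₁ · (z₂/z₁)^α
V₂ = 17.8 × (52.0/6.5)^0.217 = 17.8 × (8.0000)^0.217
    = 17.8 × 1.5703 = 27.9506 m/s

27.95 m/s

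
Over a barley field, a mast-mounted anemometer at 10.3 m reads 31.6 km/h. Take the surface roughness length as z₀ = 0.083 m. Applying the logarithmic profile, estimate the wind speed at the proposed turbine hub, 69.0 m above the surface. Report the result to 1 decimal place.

Log law: V(z) ∝ ln(z/z₀), so V₂/V₁ = ln(z₂/z₀) / ln(z₁/z₀).
ln(69.0/0.083) = 6.7230, ln(10.3/0.083) = 4.8211
V₂ = 31.6 × 6.7230/4.8211 = 31.6 × 1.3945 = 44.0666 km/h

44.1 km/h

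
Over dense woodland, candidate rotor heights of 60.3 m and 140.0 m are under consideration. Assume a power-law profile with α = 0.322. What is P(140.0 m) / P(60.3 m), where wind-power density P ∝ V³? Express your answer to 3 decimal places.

2.256

Speed ratio: V_B/V_A = (z_B/z_A)^α = (140.0/60.3)^0.322 = (2.3217)^0.322 = 1.31157
Power-density ratio: P_B/P_A = (V_B/V_A)³ = (1.31157)³ = 2.25618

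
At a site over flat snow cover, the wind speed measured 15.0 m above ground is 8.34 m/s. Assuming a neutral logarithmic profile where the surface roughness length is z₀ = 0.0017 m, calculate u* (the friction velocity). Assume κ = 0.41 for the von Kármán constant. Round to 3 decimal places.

Log law: V(z) = (u*/κ) · ln(z/z₀) ⇒ u* = κ · V / ln(z/z₀)
u* = 0.41 × 8.34 / ln(15.0/0.0017) = 0.41 × 8.34 / 9.0852
   = 3.4194 / 9.0852 = 0.3764 m/s

u* ≈ 0.376 m/s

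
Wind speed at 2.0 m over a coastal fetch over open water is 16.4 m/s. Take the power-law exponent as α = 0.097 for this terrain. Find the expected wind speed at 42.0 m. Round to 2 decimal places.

Power-law profile: V₂ = V₁ · (z₂/z₁)^α
V₂ = 16.4 × (42.0/2.0)^0.097 = 16.4 × (21.0000)^0.097
    = 16.4 × 1.3436 = 22.0343 m/s

22.03 m/s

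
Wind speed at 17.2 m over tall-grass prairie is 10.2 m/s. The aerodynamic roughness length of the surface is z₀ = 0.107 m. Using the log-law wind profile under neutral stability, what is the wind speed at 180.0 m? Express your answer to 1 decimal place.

Log law: V(z) ∝ ln(z/z₀), so V₂/V₁ = ln(z₂/z₀) / ln(z₁/z₀).
ln(180.0/0.107) = 7.4279, ln(17.2/0.107) = 5.0798
V₂ = 10.2 × 7.4279/5.0798 = 10.2 × 1.4622 = 14.9147 m/s

14.9 m/s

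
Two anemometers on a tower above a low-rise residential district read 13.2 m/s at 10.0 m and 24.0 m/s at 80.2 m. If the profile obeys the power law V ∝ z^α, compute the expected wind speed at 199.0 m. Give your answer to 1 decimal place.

First find α: α = ln(V₂/V₁)/ln(z₂/z₁) = ln(24.0/13.2)/ln(80.2/10.0) = 0.59784/2.08194 = 0.2872
Extrapolate from 80.2 m to 199.0 m: V₃ = 24.0 × (199.0/80.2)^0.2872 = 24.0 × 1.2982 = 31.1562 m/s

31.2 m/s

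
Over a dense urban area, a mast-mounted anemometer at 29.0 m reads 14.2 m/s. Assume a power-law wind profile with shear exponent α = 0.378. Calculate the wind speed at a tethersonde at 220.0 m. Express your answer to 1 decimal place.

Power-law profile: V₂ = V₁ · (z₂/z₁)^α
V₂ = 14.2 × (220.0/29.0)^0.378 = 14.2 × (7.5862)^0.378
    = 14.2 × 2.1510 = 30.5448 m/s

30.5 m/s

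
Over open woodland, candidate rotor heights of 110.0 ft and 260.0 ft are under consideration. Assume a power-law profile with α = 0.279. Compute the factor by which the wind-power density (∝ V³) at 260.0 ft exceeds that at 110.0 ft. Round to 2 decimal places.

2.05

Speed ratio: V_B/V_A = (z_B/z_A)^α = (260.0/110.0)^0.279 = (2.3636)^0.279 = 1.27124
Power-density ratio: P_B/P_A = (V_B/V_A)³ = (1.27124)³ = 2.05441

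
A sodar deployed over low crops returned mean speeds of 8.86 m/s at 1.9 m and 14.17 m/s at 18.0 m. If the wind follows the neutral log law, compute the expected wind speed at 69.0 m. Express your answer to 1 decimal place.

17.3 m/s

Log law: V ∝ ln(z/z₀). From the pair, with r = V₁/V₂ = 0.62526,
ln z₀ = (ln z₁ − r·ln z₂)/(1 − r) = (0.6419 − 0.62526×2.8904)/0.37474 = -3.1099 → z₀ = 0.04460 m
V₃ = V₁ · ln(z₃/z₀)/ln(z₁/z₀) = 8.86 × 7.3440/3.7518 = 17.3433 m/s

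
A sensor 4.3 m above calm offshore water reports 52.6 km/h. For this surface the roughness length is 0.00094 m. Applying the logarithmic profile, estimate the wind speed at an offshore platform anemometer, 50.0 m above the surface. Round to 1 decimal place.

Log law: V(z) ∝ ln(z/z₀), so V₂/V₁ = ln(z₂/z₀) / ln(z₁/z₀).
ln(50.0/0.00094) = 10.8817, ln(4.3/0.00094) = 8.4282
V₂ = 52.6 × 10.8817/8.4282 = 52.6 × 1.2911 = 67.9115 km/h

67.9 km/h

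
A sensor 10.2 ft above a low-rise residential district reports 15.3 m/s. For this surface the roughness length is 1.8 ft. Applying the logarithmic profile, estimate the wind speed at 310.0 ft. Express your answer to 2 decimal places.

45.41 m/s

Log law: V(z) ∝ ln(z/z₀), so V₂/V₁ = ln(z₂/z₀) / ln(z₁/z₀).
ln(310.0/1.8) = 5.1488, ln(10.2/1.8) = 1.7346
V₂ = 15.3 × 5.1488/1.7346 = 15.3 × 2.9683 = 45.4147 m/s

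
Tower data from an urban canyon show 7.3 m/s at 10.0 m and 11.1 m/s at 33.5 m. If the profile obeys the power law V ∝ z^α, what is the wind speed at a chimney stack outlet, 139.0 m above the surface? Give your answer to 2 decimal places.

18.18 m/s

First find α: α = ln(V₂/V₁)/ln(z₂/z₁) = ln(11.1/7.3)/ln(33.5/10.0) = 0.41907/1.20896 = 0.3466
Extrapolate from 33.5 m to 139.0 m: V₃ = 11.1 × (139.0/33.5)^0.3466 = 11.1 × 1.6376 = 18.1775 m/s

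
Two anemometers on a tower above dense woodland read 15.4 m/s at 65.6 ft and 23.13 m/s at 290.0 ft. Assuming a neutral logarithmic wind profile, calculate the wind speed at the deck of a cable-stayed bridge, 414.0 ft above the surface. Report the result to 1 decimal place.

Log law: V ∝ ln(z/z₀). From the pair, with r = V₁/V₂ = 0.66580,
ln z₀ = (ln z₁ − r·ln z₂)/(1 − r) = (4.1836 − 0.66580×5.6699)/0.33420 = 1.2225 → z₀ = 3.396 ft
V₃ = V₁ · ln(z₃/z₀)/ln(z₁/z₀) = 15.4 × 4.8034/2.9611 = 24.9814 m/s

25.0 m/s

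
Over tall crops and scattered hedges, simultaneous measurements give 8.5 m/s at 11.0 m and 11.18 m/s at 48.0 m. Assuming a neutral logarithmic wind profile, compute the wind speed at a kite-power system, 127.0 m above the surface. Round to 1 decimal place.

12.9 m/s

Log law: V ∝ ln(z/z₀). From the pair, with r = V₁/V₂ = 0.76029,
ln z₀ = (ln z₁ − r·ln z₂)/(1 − r) = (2.3979 − 0.76029×3.8712)/0.23971 = -2.2749 → z₀ = 0.1028 m
V₃ = V₁ · ln(z₃/z₀)/ln(z₁/z₀) = 8.5 × 7.1191/4.6728 = 12.9499 m/s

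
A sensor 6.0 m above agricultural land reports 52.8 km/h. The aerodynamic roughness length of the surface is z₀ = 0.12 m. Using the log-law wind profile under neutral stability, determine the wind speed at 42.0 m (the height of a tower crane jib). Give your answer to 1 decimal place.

Log law: V(z) ∝ ln(z/z₀), so V₂/V₁ = ln(z₂/z₀) / ln(z₁/z₀).
ln(42.0/0.12) = 5.8579, ln(6.0/0.12) = 3.9120
V₂ = 52.8 × 5.8579/3.9120 = 52.8 × 1.4974 = 79.0637 km/h

79.1 km/h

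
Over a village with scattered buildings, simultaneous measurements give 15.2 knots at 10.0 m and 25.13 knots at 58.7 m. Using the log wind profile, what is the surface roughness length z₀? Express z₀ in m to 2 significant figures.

Log law: V(z) ∝ ln(z/z₀). With r = V₁/V₂ = 15.2/25.13 = 0.60485,
r · ln(z₂/z₀) = ln(z₁/z₀) ⇒ ln z₀ = (ln z₁ − r·ln z₂)/(1 − r)
ln z₀ = (2.30259 − 0.60485×4.07244) / 0.39515 = -0.4066
z₀ = exp(-0.4066) = 0.6659 m

z₀ ≈ 0.67 m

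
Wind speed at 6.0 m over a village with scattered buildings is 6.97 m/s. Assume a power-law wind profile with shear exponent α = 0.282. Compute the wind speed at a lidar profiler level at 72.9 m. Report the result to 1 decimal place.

14.1 m/s

Power-law profile: V₂ = V₁ · (z₂/z₁)^α
V₂ = 6.97 × (72.9/6.0)^0.282 = 6.97 × (12.1500)^0.282
    = 6.97 × 2.0223 = 14.0956 m/s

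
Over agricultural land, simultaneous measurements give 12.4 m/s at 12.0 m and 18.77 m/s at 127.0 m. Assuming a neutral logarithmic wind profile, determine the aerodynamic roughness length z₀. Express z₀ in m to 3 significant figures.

z₀ ≈ 0.122 m

Log law: V(z) ∝ ln(z/z₀). With r = V₁/V₂ = 12.4/18.77 = 0.66063,
r · ln(z₂/z₀) = ln(z₁/z₀) ⇒ ln z₀ = (ln z₁ − r·ln z₂)/(1 − r)
ln z₀ = (2.48491 − 0.66063×4.84419) / 0.33937 = -2.1077
z₀ = exp(-2.1077) = 0.1215 m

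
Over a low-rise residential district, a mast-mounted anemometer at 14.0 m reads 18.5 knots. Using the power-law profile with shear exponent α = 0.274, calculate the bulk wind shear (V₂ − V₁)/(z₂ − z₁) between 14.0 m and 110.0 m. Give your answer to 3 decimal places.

Power law: V₂ = V₁ · (z₂/z₁)^α = 18.5 × (7.8571)^0.274 = 32.5442 knots
ΔV/Δz = (32.5442 − 18.5)/(110.0 − 14.0) = 14.0442/96.0000 = 0.14629 knots/m

0.146 knots/m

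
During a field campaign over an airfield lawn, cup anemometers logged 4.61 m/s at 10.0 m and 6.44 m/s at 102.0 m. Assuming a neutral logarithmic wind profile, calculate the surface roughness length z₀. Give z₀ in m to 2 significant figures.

Log law: V(z) ∝ ln(z/z₀). With r = V₁/V₂ = 4.61/6.44 = 0.71584,
r · ln(z₂/z₀) = ln(z₁/z₀) ⇒ ln z₀ = (ln z₁ − r·ln z₂)/(1 − r)
ln z₀ = (2.30259 − 0.71584×4.62497) / 0.28416 = -3.5478
z₀ = exp(-3.5478) = 0.02879 m

z₀ ≈ 0.029 m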